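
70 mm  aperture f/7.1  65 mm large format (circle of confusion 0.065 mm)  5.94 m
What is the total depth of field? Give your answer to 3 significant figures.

Hyperfocal distance H = f²/(N·c) + f = 70²/(7.1 × 0.065) + 70 = 4900/0.4615 + 70 ≈ 10687.6 mm ≈ 10.69 m.
Near limit Dn = s·(H − f)/(H + s − 2f) = 5940 × (10687.6 − 70) / (10687.6 + 5940 − 2 × 70) = 5940 × 10617.6 / 16487.6 ≈ 3825.2 mm.
Far limit Df = s·(H − f)/(H − s) = 5940 × (10687.6 − 70) / (10687.6 − 5940) = 5940 × 10617.6 / 4747.6 ≈ 13284.4 mm.
Depth of field = Df − Dn = 13284.4 − 3825.2 ≈ 9459.2 mm ≈ 9.46 m.

9.46 m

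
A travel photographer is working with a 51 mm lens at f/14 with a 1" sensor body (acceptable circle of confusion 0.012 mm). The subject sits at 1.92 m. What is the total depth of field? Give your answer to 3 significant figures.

Hyperfocal distance H = f²/(N·c) + f = 51²/(14 × 0.012) + 51 = 2601/0.168 + 51 ≈ 15533.1 mm ≈ 15.53 m.
Near limit Dn = s·(H − f)/(H + s − 2f) = 1920 × (15533.1 − 51) / (15533.1 + 1920 − 2 × 51) = 1920 × 15482.1 / 17351.1 ≈ 1713.18 mm.
Far limit Df = s·(H − f)/(H − s) = 1920 × (15533.1 − 51) / (15533.1 − 1920) = 1920 × 15482.1 / 13613.1 ≈ 2183.60 mm.
Depth of field = Df − Dn = 2183.60 − 1713.18 ≈ 470.42 mm.

470 mm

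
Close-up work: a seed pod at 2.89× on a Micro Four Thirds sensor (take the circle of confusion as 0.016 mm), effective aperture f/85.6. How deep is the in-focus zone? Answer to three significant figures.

At magnification m, DoF ≈ 2·N_eff·c/m² = 2 × 85.6 × 0.016 / 2.89² = 2.739 / 8.352 ≈ 0.328 mm.

0.328 mm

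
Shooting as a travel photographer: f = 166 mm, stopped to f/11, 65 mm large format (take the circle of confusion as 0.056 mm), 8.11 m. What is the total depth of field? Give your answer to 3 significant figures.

2.97 m

Hyperfocal distance H = f²/(N·c) + f = 166²/(11 × 0.056) + 166 = 27556/0.616 + 166 ≈ 44899.8 mm ≈ 44.90 m.
Near limit Dn = s·(H − f)/(H + s − 2f) = 8110 × (44899.8 − 166) / (44899.8 + 8110 − 2 × 166) = 8110 × 44733.8 / 52677.8 ≈ 6887.0 mm.
Far limit Df = s·(H − f)/(H − s) = 8110 × (44899.8 − 166) / (44899.8 − 8110) = 8110 × 44733.8 / 36789.8 ≈ 9861.2 mm.
Depth of field = Df − Dn = 9861.2 − 6887.0 ≈ 2974.2 mm ≈ 2.97 m.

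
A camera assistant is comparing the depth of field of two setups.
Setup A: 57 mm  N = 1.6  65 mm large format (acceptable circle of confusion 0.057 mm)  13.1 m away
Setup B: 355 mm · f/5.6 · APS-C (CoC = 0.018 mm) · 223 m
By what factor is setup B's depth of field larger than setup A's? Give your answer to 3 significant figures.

7.40

Setup A: H = 57²/(1.6×0.057) + 57 ≈ 35682.0 mm; DoF = Df − Dn = 20666 − 9589 ≈ 11077 mm.
Setup B: H = 355²/(5.6×0.018) + 355 ≈ 1250603.0 mm; DoF = Df − Dn = 271316 − 189291 ≈ 82025 mm.
Ratio = 82025 / 11077 ≈ 7.40.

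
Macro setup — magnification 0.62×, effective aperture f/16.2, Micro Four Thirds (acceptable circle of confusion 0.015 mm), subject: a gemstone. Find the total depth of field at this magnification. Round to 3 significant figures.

At magnification m, DoF ≈ 2·N_eff·c/m² = 2 × 16.2 × 0.015 / 0.62² = 0.486 / 0.3844 ≈ 1.26 mm.

1.26 mm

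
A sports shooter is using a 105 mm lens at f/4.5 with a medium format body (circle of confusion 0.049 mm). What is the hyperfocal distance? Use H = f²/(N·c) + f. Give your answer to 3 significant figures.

Hyperfocal distance H = f²/(N·c) + f = 105²/(4.5 × 0.049) + 105 = 11025/0.2205 + 105 ≈ 50105.0 mm ≈ 50.1 m.

50.1 m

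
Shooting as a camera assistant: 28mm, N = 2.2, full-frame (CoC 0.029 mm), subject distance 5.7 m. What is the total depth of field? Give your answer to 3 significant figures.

6.69 m

Hyperfocal distance H = f²/(N·c) + f = 28²/(2.2 × 0.029) + 28 = 784/0.0638 + 28 ≈ 12316.4 mm ≈ 12.32 m.
Near limit Dn = s·(H − f)/(H + s − 2f) = 5700 × (12316.4 − 28) / (12316.4 + 5700 − 2 × 28) = 5700 × 12288.4 / 17960.4 ≈ 3899.9 mm.
Far limit Df = s·(H − f)/(H − s) = 5700 × (12316.4 − 28) / (12316.4 − 5700) = 5700 × 12288.4 / 6616.4 ≈ 10586.4 mm.
Depth of field = Df − Dn = 10586.4 − 3899.9 ≈ 6686.5 mm ≈ 6.69 m.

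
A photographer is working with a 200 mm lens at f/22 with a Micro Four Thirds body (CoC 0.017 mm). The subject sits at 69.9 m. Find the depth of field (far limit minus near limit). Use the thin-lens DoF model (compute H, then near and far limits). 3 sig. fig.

Hyperfocal distance H = f²/(N·c) + f = 200²/(22 × 0.017) + 200 = 40000/0.374 + 200 ≈ 107151.9 mm ≈ 107.2 m.
Near limit Dn = s·(H − f)/(H + s − 2f) = 69900 × (107151.9 − 200) / (107151.9 + 69900 − 2 × 200) = 69900 × 106951.9 / 176651.9 ≈ 42320 mm.
Far limit Df = s·(H − f)/(H − s) = 69900 × (107151.9 − 200) / (107151.9 − 69900) = 69900 × 106951.9 / 37251.9 ≈ 200686 mm.
Depth of field = Df − Dn = 200686 − 42320 ≈ 158366 mm ≈ 158 m.

158 m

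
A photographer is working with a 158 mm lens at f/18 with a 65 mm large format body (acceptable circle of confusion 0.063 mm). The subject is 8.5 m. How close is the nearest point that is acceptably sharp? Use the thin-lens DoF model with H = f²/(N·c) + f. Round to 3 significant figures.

Hyperfocal distance H = f²/(N·c) + f = 158²/(18 × 0.063) + 158 = 24964/1.134 + 158 ≈ 22172.1 mm ≈ 22.17 m.
Near limit Dn = s·(H − f)/(H + s − 2f) = 8500 × (22172.1 − 158) / (22172.1 + 8500 − 2 × 158) = 8500 × 22014.1 / 30356.1 ≈ 6164.2 mm ≈ 6.16 m.

6.16 m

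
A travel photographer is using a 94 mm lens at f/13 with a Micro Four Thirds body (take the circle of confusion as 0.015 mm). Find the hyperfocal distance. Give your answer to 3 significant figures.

Hyperfocal distance H = f²/(N·c) + f = 94²/(13 × 0.015) + 94 = 8836/0.195 + 94 ≈ 45406.8 mm ≈ 45.4 m.

45.4 m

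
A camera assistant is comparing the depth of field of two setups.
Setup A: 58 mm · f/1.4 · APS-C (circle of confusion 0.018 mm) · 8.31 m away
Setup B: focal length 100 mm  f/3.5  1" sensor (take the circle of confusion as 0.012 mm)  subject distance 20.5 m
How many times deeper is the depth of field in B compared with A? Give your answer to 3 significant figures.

3.43

Setup A: H = 58²/(1.4×0.018) + 58 ≈ 133550.1 mm; DoF = Df − Dn = 8857.5 − 7826.2 ≈ 1031.3 mm.
Setup B: H = 100²/(3.5×0.012) + 100 ≈ 238195.2 mm; DoF = Df − Dn = 22421.0 − 18882.2 ≈ 3538.8 mm.
Ratio = 3538.8 / 1031.3 ≈ 3.43.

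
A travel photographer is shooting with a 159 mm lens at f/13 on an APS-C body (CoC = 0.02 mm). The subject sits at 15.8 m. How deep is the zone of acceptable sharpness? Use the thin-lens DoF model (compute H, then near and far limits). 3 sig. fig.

5.22 m

Hyperfocal distance H = f²/(N·c) + f = 159²/(13 × 0.02) + 159 = 25281/0.26 + 159 ≈ 97393.6 mm ≈ 97.39 m.
Near limit Dn = s·(H − f)/(H + s − 2f) = 15800 × (97393.6 − 159) / (97393.6 + 15800 − 2 × 159) = 15800 × 97234.6 / 112875.6 ≈ 13610.6 mm.
Far limit Df = s·(H − f)/(H − s) = 15800 × (97393.6 − 159) / (97393.6 − 15800) = 15800 × 97234.6 / 81593.6 ≈ 18828.8 mm.
Depth of field = Df − Dn = 18828.8 − 13610.6 ≈ 5218.2 mm ≈ 5.22 m.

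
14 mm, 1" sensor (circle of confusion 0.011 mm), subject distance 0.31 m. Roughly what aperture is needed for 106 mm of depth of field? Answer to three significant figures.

Write h = H − f = f²/(N·c). The thin-lens limits are Dn = s·h/(h + (s−f)) and Df = s·h/(h − (s−f)), so DoF = Df − Dn = 2·s·(s−f)·h / (h² − (s−f)²).
That is a quadratic in h: DoF·h² − 2·s·(s−f)·h − DoF·(s−f)² = 0 ⇒ h = (s−f)·(s + √(s² + DoF²)) / DoF = 296 × (310 + √(310² + 106²)) / 106 = 296 × (310 + 327.622) / 106 ≈ 1780.5 mm.
Then N = f²/(c·h) = 14² / (0.011 × 1780.5) = 196 / 19.586 ≈ 10.

f/10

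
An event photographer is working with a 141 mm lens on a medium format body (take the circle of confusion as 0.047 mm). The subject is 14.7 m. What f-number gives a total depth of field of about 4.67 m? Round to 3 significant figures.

f/4.50

Write h = H − f = f²/(N·c). The thin-lens limits are Dn = s·h/(h + (s−f)) and Df = s·h/(h − (s−f)), so DoF = Df − Dn = 2·s·(s−f)·h / (h² − (s−f)²).
That is a quadratic in h: DoF·h² − 2·s·(s−f)·h − DoF·(s−f)² = 0 ⇒ h = (s−f)·(s + √(s² + DoF²)) / DoF = 14559 × (14700 + √(14700² + 4670²)) / 4670 = 14559 × (14700 + 15424.0) / 4670 ≈ 93913 mm.
Then N = f²/(c·h) = 141² / (0.047 × 93913) = 19881 / 4413.9 ≈ 4.50.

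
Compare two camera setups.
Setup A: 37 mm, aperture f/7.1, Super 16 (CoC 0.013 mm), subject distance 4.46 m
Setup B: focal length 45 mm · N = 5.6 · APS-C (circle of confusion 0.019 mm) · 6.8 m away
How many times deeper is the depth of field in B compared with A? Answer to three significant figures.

Setup A: H = 37²/(7.1×0.013) + 37 ≈ 14869.1 mm; DoF = Df − Dn = 6355.1 − 3435.5 ≈ 2919.6 mm.
Setup B: H = 45²/(5.6×0.019) + 45 ≈ 19077.0 mm; DoF = Df − Dn = 10541.5 − 5018.7 ≈ 5522.8 mm.
Ratio = 5522.8 / 2919.6 ≈ 1.89.

1.89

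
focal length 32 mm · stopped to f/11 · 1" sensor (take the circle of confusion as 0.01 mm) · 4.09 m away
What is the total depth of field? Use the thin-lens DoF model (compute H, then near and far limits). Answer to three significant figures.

Hyperfocal distance H = f²/(N·c) + f = 32²/(11 × 0.01) + 32 = 1024/0.11 + 32 ≈ 9341.1 mm ≈ 9.341 m.
Near limit Dn = s·(H − f)/(H + s − 2f) = 4090 × (9341.1 − 32) / (9341.1 + 4090 − 2 × 32) = 4090 × 9309.1 / 13367.1 ≈ 2848.4 mm.
Far limit Df = s·(H − f)/(H − s) = 4090 × (9341.1 − 32) / (9341.1 − 4090) = 4090 × 9309.1 / 5251.1 ≈ 7250.7 mm.
Depth of field = Df − Dn = 7250.7 − 2848.4 ≈ 4402.3 mm ≈ 4.40 m.

4.40 m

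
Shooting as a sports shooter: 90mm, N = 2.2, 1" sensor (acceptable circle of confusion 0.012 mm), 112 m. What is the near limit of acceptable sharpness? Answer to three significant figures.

82.1 m

Hyperfocal distance H = f²/(N·c) + f = 90²/(2.2 × 0.012) + 90 = 8100/0.0264 + 90 ≈ 306908.2 mm ≈ 306.9 m.
Near limit Dn = s·(H − f)/(H + s − 2f) = 112000 × (306908.2 − 90) / (306908.2 + 112000 − 2 × 90) = 112000 × 306818.2 / 418728.2 ≈ 82067 mm ≈ 82.1 m.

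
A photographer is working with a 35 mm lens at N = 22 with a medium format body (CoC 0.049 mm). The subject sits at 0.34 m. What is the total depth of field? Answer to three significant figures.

197 mm

Hyperfocal distance H = f²/(N·c) + f = 35²/(22 × 0.049) + 35 = 1225/1.078 + 35 ≈ 1171.4 mm ≈ 1.171 m.
Near limit Dn = s·(H − f)/(H + s − 2f) = 340 × (1171.4 − 35) / (1171.4 + 340 − 2 × 35) = 340 × 1136.4 / 1441.4 ≈ 268.05 mm.
Far limit Df = s·(H − f)/(H − s) = 340 × (1171.4 − 35) / (1171.4 − 340) = 340 × 1136.4 / 831.4 ≈ 464.73 mm.
Depth of field = Df − Dn = 464.73 − 268.05 ≈ 196.68 mm.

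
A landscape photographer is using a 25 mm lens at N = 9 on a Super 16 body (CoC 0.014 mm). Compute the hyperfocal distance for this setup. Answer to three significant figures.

Hyperfocal distance H = f²/(N·c) + f = 25²/(9 × 0.014) + 25 = 625/0.126 + 25 ≈ 4985.3 mm ≈ 4.99 m.

4.99 m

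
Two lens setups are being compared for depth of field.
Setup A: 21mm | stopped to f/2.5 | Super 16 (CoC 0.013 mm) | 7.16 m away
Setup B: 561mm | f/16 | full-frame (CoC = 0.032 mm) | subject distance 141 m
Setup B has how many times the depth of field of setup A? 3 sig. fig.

Setup A: H = 21²/(2.5×0.013) + 21 ≈ 13590.2 mm; DoF = Df − Dn = 15109 − 4692 ≈ 10417 mm.
Setup B: H = 561²/(16×0.032) + 561 ≈ 615250.5 mm; DoF = Df − Dn = 182754 − 114777 ≈ 67977 mm.
Ratio = 67977 / 10417 ≈ 6.53.

6.53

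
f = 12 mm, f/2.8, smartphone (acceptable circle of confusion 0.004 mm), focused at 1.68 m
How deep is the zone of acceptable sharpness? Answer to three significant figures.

443 mm

Hyperfocal distance H = f²/(N·c) + f = 12²/(2.8 × 0.004) + 12 = 144/0.0112 + 12 ≈ 12869.1 mm ≈ 12.87 m.
Near limit Dn = s·(H − f)/(H + s − 2f) = 1680 × (12869.1 − 12) / (12869.1 + 1680 − 2 × 12) = 1680 × 12857.1 / 14525.1 ≈ 1487.08 mm.
Far limit Df = s·(H − f)/(H − s) = 1680 × (12869.1 − 12) / (12869.1 − 1680) = 1680 × 12857.1 / 11189.1 ≈ 1930.44 mm.
Depth of field = Df − Dn = 1930.44 − 1487.08 ≈ 443.36 mm.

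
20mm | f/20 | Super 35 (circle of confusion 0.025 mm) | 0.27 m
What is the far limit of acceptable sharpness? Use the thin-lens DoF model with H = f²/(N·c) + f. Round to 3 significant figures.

Hyperfocal distance H = f²/(N·c) + f = 20²/(20 × 0.025) + 20 = 400/0.5 + 20 ≈ 820.0 mm ≈ 0.820 m.
Far limit Df = s·(H − f)/(H − s) = 270 × (820.0 − 20) / (820.0 − 270) = 270 × 800.0 / 550.0 ≈ 392.73 mm.

393 mm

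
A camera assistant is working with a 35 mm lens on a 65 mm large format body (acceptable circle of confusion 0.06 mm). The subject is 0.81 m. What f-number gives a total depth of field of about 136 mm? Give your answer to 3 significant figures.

f/2.20

Write h = H − f = f²/(N·c). The thin-lens limits are Dn = s·h/(h + (s−f)) and Df = s·h/(h − (s−f)), so DoF = Df − Dn = 2·s·(s−f)·h / (h² − (s−f)²).
That is a quadratic in h: DoF·h² − 2·s·(s−f)·h − DoF·(s−f)² = 0 ⇒ h = (s−f)·(s + √(s² + DoF²)) / DoF = 775 × (810 + √(810² + 136²)) / 136 = 775 × (810 + 821.338) / 136 ≈ 9296.2 mm.
Then N = f²/(c·h) = 35² / (0.06 × 9296.2) = 1225 / 557.77 ≈ 2.20.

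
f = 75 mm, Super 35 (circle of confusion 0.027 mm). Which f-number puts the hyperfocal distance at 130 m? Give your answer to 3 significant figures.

f/1.60

Rearrange H = f²/(N·c) + f for N: N = f² / ((H − f)·c).
N = 75² / ((130000 − 75) × 0.027) = 5625 / 3508 ≈ 1.60.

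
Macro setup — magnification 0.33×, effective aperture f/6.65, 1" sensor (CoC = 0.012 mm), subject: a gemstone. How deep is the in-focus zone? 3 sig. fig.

At magnification m, DoF ≈ 2·N_eff·c/m² = 2 × 6.65 × 0.012 / 0.33² = 0.1596 / 0.1089 ≈ 1.47 mm.

1.47 mm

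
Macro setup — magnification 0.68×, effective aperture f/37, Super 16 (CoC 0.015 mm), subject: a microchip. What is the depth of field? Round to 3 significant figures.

2.40 mm

At magnification m, DoF ≈ 2·N_eff·c/m² = 2 × 37 × 0.015 / 0.68² = 1.11 / 0.4624 ≈ 2.4 mm.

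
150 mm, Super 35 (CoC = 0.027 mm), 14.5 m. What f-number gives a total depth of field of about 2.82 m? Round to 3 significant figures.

Write h = H − f = f²/(N·c). The thin-lens limits are Dn = s·h/(h + (s−f)) and Df = s·h/(h − (s−f)), so DoF = Df − Dn = 2·s·(s−f)·h / (h² − (s−f)²).
That is a quadratic in h: DoF·h² − 2·s·(s−f)·h − DoF·(s−f)² = 0 ⇒ h = (s−f)·(s + √(s² + DoF²)) / DoF = 14350 × (14500 + √(14500² + 2820²)) / 2820 = 14350 × (14500 + 14771.7) / 2820 ≈ 148953 mm.
Then N = f²/(c·h) = 150² / (0.027 × 148953) = 22500 / 4021.7 ≈ 5.59.

f/5.59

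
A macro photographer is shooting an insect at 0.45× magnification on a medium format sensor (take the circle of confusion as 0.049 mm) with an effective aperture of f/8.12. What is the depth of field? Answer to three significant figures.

At magnification m, DoF ≈ 2·N_eff·c/m² = 2 × 8.12 × 0.049 / 0.45² = 0.7958 / 0.2025 ≈ 3.93 mm.

3.93 mm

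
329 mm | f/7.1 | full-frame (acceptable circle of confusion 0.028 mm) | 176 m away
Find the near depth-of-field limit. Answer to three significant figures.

Hyperfocal distance H = f²/(N·c) + f = 329²/(7.1 × 0.028) + 329 = 108241/0.1988 + 329 ≈ 544800.8 mm ≈ 544.8 m.
Near limit Dn = s·(H − f)/(H + s − 2f) = 176000 × (544800.8 − 329) / (544800.8 + 176000 − 2 × 329) = 176000 × 544471.8 / 720142.8 ≈ 133067 mm ≈ 133 m.

133 m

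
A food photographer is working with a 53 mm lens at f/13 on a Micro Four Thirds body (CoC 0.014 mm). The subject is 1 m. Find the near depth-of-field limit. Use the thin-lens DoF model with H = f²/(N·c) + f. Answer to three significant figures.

0.942 m

Hyperfocal distance H = f²/(N·c) + f = 53²/(13 × 0.014) + 53 = 2809/0.182 + 53 ≈ 15487.1 mm ≈ 15.49 m.
Near limit Dn = s·(H − f)/(H + s − 2f) = 1000 × (15487.1 − 53) / (15487.1 + 1000 − 2 × 53) = 1000 × 15434.1 / 16381.1 ≈ 942.19 mm ≈ 0.942 m.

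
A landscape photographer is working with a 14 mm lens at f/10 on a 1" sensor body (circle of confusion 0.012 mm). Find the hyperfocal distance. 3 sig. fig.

1.65 m

Hyperfocal distance H = f²/(N·c) + f = 14²/(10 × 0.012) + 14 = 196/0.12 + 14 ≈ 1647.3 mm ≈ 1.65 m.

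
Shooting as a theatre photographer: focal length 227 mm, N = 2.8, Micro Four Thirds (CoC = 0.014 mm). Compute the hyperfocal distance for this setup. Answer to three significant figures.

Hyperfocal distance H = f²/(N·c) + f = 227²/(2.8 × 0.014) + 227 = 51529/0.0392 + 227 ≈ 1314742.3 mm ≈ 1310 m.

1310 m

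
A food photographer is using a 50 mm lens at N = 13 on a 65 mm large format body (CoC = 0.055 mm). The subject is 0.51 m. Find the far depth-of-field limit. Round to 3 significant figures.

0.587 m

Hyperfocal distance H = f²/(N·c) + f = 50²/(13 × 0.055) + 50 = 2500/0.715 + 50 ≈ 3546.5 mm ≈ 3.547 m.
Far limit Df = s·(H − f)/(H − s) = 510 × (3546.5 − 50) / (3546.5 − 510) = 510 × 3496.5 / 3036.5 ≈ 587.26 mm ≈ 0.587 m.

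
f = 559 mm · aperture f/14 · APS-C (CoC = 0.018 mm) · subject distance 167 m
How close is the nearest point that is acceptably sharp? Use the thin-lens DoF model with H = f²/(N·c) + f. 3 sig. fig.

147 m

Hyperfocal distance H = f²/(N·c) + f = 559²/(14 × 0.018) + 559 = 312481/0.252 + 559 ≈ 1240563.0 mm ≈ 1241 m.
Near limit Dn = s·(H − f)/(H + s − 2f) = 167000 × (1240563.0 − 559) / (1240563.0 + 167000 − 2 × 559) = 167000 × 1240004.0 / 1406445.0 ≈ 147237 mm ≈ 147 m.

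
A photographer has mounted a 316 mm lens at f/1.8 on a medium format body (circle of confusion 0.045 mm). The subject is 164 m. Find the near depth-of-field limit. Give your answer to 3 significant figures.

Hyperfocal distance H = f²/(N·c) + f = 316²/(1.8 × 0.045) + 316 = 99856/0.081 + 316 ≈ 1233106.1 mm ≈ 1233 m.
Near limit Dn = s·(H − f)/(H + s − 2f) = 164000 × (1233106.1 − 316) / (1233106.1 + 164000 − 2 × 316) = 164000 × 1232790.1 / 1396474.1 ≈ 144777 mm ≈ 145 m.

145 m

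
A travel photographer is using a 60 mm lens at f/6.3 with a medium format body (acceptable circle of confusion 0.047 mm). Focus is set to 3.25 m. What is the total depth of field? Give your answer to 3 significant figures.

1.83 m

Hyperfocal distance H = f²/(N·c) + f = 60²/(6.3 × 0.047) + 60 = 3600/0.2961 + 60 ≈ 12218.1 mm ≈ 12.22 m.
Near limit Dn = s·(H − f)/(H + s − 2f) = 3250 × (12218.1 − 60) / (12218.1 + 3250 − 2 × 60) = 3250 × 12158.1 / 15348.1 ≈ 2574.5 mm.
Far limit Df = s·(H − f)/(H − s) = 3250 × (12218.1 − 60) / (12218.1 − 3250) = 3250 × 12158.1 / 8968.1 ≈ 4406.0 mm.
Depth of field = Df − Dn = 4406.0 − 2574.5 ≈ 1831.5 mm ≈ 1.83 m.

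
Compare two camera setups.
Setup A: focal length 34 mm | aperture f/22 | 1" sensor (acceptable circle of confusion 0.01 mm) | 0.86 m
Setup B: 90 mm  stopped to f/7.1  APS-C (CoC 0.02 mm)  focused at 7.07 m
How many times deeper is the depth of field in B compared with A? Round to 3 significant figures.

Setup A: H = 34²/(22×0.01) + 34 ≈ 5288.5 mm; DoF = Df − Dn = 1020.40 − 743.17 ≈ 277.23 mm.
Setup B: H = 90²/(7.1×0.02) + 90 ≈ 57132.3 mm; DoF = Df − Dn = 8055.7 − 6299.2 ≈ 1756.5 mm.
Ratio = 1756.5 / 277.23 ≈ 6.34.

6.34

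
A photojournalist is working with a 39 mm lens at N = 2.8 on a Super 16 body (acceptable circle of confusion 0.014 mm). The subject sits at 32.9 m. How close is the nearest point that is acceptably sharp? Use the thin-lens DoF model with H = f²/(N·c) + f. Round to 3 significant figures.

Hyperfocal distance H = f²/(N·c) + f = 39²/(2.8 × 0.014) + 39 = 1521/0.0392 + 39 ≈ 38840.0 mm ≈ 38.84 m.
Near limit Dn = s·(H − f)/(H + s − 2f) = 32900 × (38840.0 − 39) / (38840.0 + 32900 − 2 × 39) = 32900 × 38801.0 / 71662.0 ≈ 17814 mm ≈ 17.8 m.

17.8 m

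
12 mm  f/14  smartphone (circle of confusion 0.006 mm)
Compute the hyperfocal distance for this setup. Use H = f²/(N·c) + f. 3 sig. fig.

Hyperfocal distance H = f²/(N·c) + f = 12²/(14 × 0.006) + 12 = 144/0.084 + 12 ≈ 1726.3 mm ≈ 1.73 m.

1.73 m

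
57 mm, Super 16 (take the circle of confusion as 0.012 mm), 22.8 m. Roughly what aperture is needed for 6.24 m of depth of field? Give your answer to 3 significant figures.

Write h = H − f = f²/(N·c). The thin-lens limits are Dn = s·h/(h + (s−f)) and Df = s·h/(h − (s−f)), so DoF = Df − Dn = 2·s·(s−f)·h / (h² − (s−f)²).
That is a quadratic in h: DoF·h² − 2·s·(s−f)·h − DoF·(s−f)² = 0 ⇒ h = (s−f)·(s + √(s² + DoF²)) / DoF = 22743 × (22800 + √(22800² + 6240²)) / 6240 = 22743 × (22800 + 23638.5) / 6240 ≈ 169255 mm.
Then N = f²/(c·h) = 57² / (0.012 × 169255) = 3249 / 2031.1 ≈ 1.60.

f/1.60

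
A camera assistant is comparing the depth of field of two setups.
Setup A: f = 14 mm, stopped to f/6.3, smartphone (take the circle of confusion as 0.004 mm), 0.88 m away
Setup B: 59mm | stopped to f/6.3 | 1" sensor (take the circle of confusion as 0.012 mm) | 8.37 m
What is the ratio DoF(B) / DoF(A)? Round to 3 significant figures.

15.7

Setup A: H = 14²/(6.3×0.004) + 14 ≈ 7791.8 mm; DoF = Df − Dn = 990.26 − 791.83 ≈ 198.43 mm.
Setup B: H = 59²/(6.3×0.012) + 59 ≈ 46104.0 mm; DoF = Df − Dn = 10213.5 − 7090.2 ≈ 3123.3 mm.
Ratio = 3123.3 / 198.43 ≈ 15.7.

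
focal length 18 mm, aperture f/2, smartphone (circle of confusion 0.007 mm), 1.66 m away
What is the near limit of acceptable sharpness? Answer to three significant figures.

1.55 m

Hyperfocal distance H = f²/(N·c) + f = 18²/(2 × 0.007) + 18 = 324/0.014 + 18 ≈ 23160.9 mm ≈ 23.16 m.
Near limit Dn = s·(H − f)/(H + s − 2f) = 1660 × (23160.9 − 18) / (23160.9 + 1660 − 2 × 18) = 1660 × 23142.9 / 24784.9 ≈ 1550.0 mm ≈ 1.55 m.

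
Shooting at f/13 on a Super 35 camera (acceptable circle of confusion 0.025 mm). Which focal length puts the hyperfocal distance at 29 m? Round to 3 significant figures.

From H = f²/(N·c) + f, with f ≪ H: f ≈ √(H·N·c) = √(29000 × 13 × 0.025) = √9425.0 ≈ 97.08 mm.
Exact: f² + N·c·f − N·c·H = 0 ⇒ f = (−N·c + √((N·c)² + 4·N·c·H))/2 = (−0.325 + √37700)/2 ≈ 96.920 mm ≈ 96.9 mm.

96.9 mm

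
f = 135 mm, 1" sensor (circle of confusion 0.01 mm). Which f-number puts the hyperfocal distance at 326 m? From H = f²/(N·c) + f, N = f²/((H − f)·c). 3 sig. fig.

Rearrange H = f²/(N·c) + f for N: N = f² / ((H − f)·c).
N = 135² / ((326000 − 135) × 0.01) = 18225 / 3259 ≈ 5.59.

f/5.59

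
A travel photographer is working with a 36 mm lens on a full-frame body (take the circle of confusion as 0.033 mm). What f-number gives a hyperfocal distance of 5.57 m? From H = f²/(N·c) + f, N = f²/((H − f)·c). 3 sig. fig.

f/7.10

Rearrange H = f²/(N·c) + f for N: N = f² / ((H − f)·c).
N = 36² / ((5570 − 36) × 0.033) = 1296 / 182.6 ≈ 7.10.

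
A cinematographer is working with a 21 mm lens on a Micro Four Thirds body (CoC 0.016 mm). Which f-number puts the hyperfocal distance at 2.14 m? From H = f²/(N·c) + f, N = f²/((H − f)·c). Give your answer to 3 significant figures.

f/13

Rearrange H = f²/(N·c) + f for N: N = f² / ((H − f)·c).
N = 21² / ((2140 − 21) × 0.016) = 441 / 33.90 ≈ 13.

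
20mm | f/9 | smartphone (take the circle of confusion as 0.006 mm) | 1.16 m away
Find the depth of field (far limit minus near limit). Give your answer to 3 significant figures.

Hyperfocal distance H = f²/(N·c) + f = 20²/(9 × 0.006) + 20 = 400/0.054 + 20 ≈ 7427.4 mm ≈ 7.427 m.
Near limit Dn = s·(H − f)/(H + s − 2f) = 1160 × (7427.4 − 20) / (7427.4 + 1160 − 2 × 20) = 1160 × 7407.4 / 8547.4 ≈ 1005.29 mm.
Far limit Df = s·(H − f)/(H − s) = 1160 × (7427.4 − 20) / (7427.4 − 1160) = 1160 × 7407.4 / 6267.4 ≈ 1371.00 mm.
Depth of field = Df − Dn = 1371.00 − 1005.29 ≈ 365.71 mm.

366 mm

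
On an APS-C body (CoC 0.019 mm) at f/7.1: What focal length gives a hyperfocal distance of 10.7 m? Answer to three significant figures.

37.9 mm

From H = f²/(N·c) + f, with f ≪ H: f ≈ √(H·N·c) = √(10700 × 7.1 × 0.019) = √1443.4 ≈ 37.99 mm.
Exact: f² + N·c·f − N·c·H = 0 ⇒ f = (−N·c + √((N·c)² + 4·N·c·H))/2 = (−0.1349 + √5773.7)/2 ≈ 37.925 mm ≈ 37.9 mm.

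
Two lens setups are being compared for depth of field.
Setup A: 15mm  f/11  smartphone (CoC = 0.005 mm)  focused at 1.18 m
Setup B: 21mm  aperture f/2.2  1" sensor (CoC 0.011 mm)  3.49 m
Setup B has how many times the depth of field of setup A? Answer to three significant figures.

1.89

Setup A: H = 15²/(11×0.005) + 15 ≈ 4105.9 mm; DoF = Df − Dn = 1649.84 − 918.45 ≈ 731.39 mm.
Setup B: H = 21²/(2.2×0.011) + 21 ≈ 18244.1 mm; DoF = Df − Dn = 4310.6 − 2931.9 ≈ 1378.7 mm.
Ratio = 1378.7 / 731.39 ≈ 1.89.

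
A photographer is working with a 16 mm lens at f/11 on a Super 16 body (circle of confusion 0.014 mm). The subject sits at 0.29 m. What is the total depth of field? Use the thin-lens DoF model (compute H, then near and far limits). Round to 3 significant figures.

98.3 mm

Hyperfocal distance H = f²/(N·c) + f = 16²/(11 × 0.014) + 16 = 256/0.154 + 16 ≈ 1678.3 mm ≈ 1.678 m.
Near limit Dn = s·(H − f)/(H + s − 2f) = 290 × (1678.3 − 16) / (1678.3 + 290 − 2 × 16) = 290 × 1662.3 / 1936.3 ≈ 248.964 mm.
Far limit Df = s·(H − f)/(H − s) = 290 × (1678.3 − 16) / (1678.3 − 290) = 290 × 1662.3 / 1388.3 ≈ 347.234 mm.
Depth of field = Df − Dn = 347.234 − 248.964 ≈ 98.270 mm.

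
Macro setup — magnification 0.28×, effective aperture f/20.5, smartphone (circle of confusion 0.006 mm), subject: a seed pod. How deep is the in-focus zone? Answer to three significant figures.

At magnification m, DoF ≈ 2·N_eff·c/m² = 2 × 20.5 × 0.006 / 0.28² = 0.246 / 0.0784 ≈ 3.14 mm.

3.14 mm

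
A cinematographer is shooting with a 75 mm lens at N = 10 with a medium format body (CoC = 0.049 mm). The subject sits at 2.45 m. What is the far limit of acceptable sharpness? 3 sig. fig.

Hyperfocal distance H = f²/(N·c) + f = 75²/(10 × 0.049) + 75 = 5625/0.49 + 75 ≈ 11554.6 mm ≈ 11.55 m.
Far limit Df = s·(H − f)/(H − s) = 2450 × (11554.6 − 75) / (11554.6 − 2450) = 2450 × 11479.6 / 9104.6 ≈ 3089.1 mm ≈ 3.09 m.

3.09 m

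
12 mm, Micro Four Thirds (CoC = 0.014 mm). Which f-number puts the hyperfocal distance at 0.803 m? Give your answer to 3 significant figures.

f/13

Rearrange H = f²/(N·c) + f for N: N = f² / ((H − f)·c).
N = 12² / ((803 − 12) × 0.014) = 144 / 11.07 ≈ 13.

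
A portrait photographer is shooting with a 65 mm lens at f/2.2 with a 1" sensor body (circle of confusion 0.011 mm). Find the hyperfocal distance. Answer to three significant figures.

Hyperfocal distance H = f²/(N·c) + f = 65²/(2.2 × 0.011) + 65 = 4225/0.0242 + 65 ≈ 174651.8 mm ≈ 175 m.

175 m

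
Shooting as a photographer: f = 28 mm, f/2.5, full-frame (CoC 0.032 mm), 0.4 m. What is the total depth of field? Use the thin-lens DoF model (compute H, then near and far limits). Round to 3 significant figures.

30.4 mm

Hyperfocal distance H = f²/(N·c) + f = 28²/(2.5 × 0.032) + 28 = 784/0.08 + 28 ≈ 9828.0 mm ≈ 9.828 m.
Near limit Dn = s·(H − f)/(H + s − 2f) = 400 × (9828.0 − 28) / (9828.0 + 400 − 2 × 28) = 400 × 9800.0 / 10172.0 ≈ 385.372 mm.
Far limit Df = s·(H − f)/(H − s) = 400 × (9828.0 − 28) / (9828.0 − 400) = 400 × 9800.0 / 9428.0 ≈ 415.783 mm.
Depth of field = Df − Dn = 415.783 − 385.372 ≈ 30.411 mm.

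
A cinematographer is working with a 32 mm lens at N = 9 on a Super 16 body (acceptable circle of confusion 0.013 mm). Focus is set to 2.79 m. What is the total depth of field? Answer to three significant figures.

Hyperfocal distance H = f²/(N·c) + f = 32²/(9 × 0.013) + 32 = 1024/0.117 + 32 ≈ 8784.1 mm ≈ 8.784 m.
Near limit Dn = s·(H − f)/(H + s − 2f) = 2790 × (8784.1 − 32) / (8784.1 + 2790 − 2 × 32) = 2790 × 8752.1 / 11510.1 ≈ 2121.5 mm.
Far limit Df = s·(H − f)/(H − s) = 2790 × (8784.1 − 32) / (8784.1 − 2790) = 2790 × 8752.1 / 5994.1 ≈ 4073.7 mm.
Depth of field = Df − Dn = 4073.7 − 2121.5 ≈ 1952.2 mm ≈ 1.95 m.

1.95 m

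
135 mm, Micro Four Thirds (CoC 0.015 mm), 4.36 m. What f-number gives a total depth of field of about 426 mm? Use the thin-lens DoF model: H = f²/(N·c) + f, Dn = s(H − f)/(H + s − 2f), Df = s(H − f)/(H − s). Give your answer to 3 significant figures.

f/14

Write h = H − f = f²/(N·c). The thin-lens limits are Dn = s·h/(h + (s−f)) and Df = s·h/(h − (s−f)), so DoF = Df − Dn = 2·s·(s−f)·h / (h² − (s−f)²).
That is a quadratic in h: DoF·h² − 2·s·(s−f)·h − DoF·(s−f)² = 0 ⇒ h = (s−f)·(s + √(s² + DoF²)) / DoF = 4225 × (4360 + √(4360² + 426²)) / 426 = 4225 × (4360 + 4380.76) / 426 ≈ 86689 mm.
Then N = f²/(c·h) = 135² / (0.015 × 86689) = 18225 / 1300.3 ≈ 14.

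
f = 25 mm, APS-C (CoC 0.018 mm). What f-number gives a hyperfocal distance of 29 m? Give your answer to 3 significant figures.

f/1.20

Rearrange H = f²/(N·c) + f for N: N = f² / ((H − f)·c).
N = 25² / ((29000 − 25) × 0.018) = 625 / 521.5 ≈ 1.20.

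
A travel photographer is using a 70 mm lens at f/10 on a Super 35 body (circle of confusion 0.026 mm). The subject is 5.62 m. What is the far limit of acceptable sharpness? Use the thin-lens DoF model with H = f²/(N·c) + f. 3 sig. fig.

7.97 m

Hyperfocal distance H = f²/(N·c) + f = 70²/(10 × 0.026) + 70 = 4900/0.26 + 70 ≈ 18916.2 mm ≈ 18.92 m.
Far limit Df = s·(H − f)/(H − s) = 5620 × (18916.2 − 70) / (18916.2 − 5620) = 5620 × 18846.2 / 13296.2 ≈ 7965.9 mm ≈ 7.97 m.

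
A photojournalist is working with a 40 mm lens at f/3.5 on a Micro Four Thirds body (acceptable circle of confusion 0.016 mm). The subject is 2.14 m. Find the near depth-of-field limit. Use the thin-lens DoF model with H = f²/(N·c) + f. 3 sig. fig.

1.99 m

Hyperfocal distance H = f²/(N·c) + f = 40²/(3.5 × 0.016) + 40 = 1600/0.056 + 40 ≈ 28611.4 mm ≈ 28.61 m.
Near limit Dn = s·(H − f)/(H + s − 2f) = 2140 × (28611.4 − 40) / (28611.4 + 2140 − 2 × 40) = 2140 × 28571.4 / 30671.4 ≈ 1993.5 mm ≈ 1.99 m.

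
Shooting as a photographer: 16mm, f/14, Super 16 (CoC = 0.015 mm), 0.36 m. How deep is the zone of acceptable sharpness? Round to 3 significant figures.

221 mm

Hyperfocal distance H = f²/(N·c) + f = 16²/(14 × 0.015) + 16 = 256/0.21 + 16 ≈ 1235.0 mm ≈ 1.235 m.
Near limit Dn = s·(H − f)/(H + s − 2f) = 360 × (1235.0 − 16) / (1235.0 + 360 − 2 × 16) = 360 × 1219.0 / 1563.0 ≈ 280.77 mm.
Far limit Df = s·(H − f)/(H − s) = 360 × (1235.0 − 16) / (1235.0 − 360) = 360 × 1219.0 / 875.0 ≈ 501.52 mm.
Depth of field = Df − Dn = 501.52 − 280.77 ≈ 220.75 mm.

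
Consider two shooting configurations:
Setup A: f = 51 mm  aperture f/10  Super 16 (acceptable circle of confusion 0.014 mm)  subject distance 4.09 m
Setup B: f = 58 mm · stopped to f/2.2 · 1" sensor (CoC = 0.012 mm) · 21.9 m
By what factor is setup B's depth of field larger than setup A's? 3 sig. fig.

Setup A: H = 51²/(10×0.014) + 51 ≈ 18629.6 mm; DoF = Df − Dn = 5226.2 − 3359.6 ≈ 1866.6 mm.
Setup B: H = 58²/(2.2×0.012) + 58 ≈ 127482.2 mm; DoF = Df − Dn = 26430.5 − 18695.4 ≈ 7735.1 mm.
Ratio = 7735.1 / 1866.6 ≈ 4.14.

4.14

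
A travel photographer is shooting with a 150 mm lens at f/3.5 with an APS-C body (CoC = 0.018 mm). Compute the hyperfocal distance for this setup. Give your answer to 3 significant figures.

Hyperfocal distance H = f²/(N·c) + f = 150²/(3.5 × 0.018) + 150 = 22500/0.063 + 150 ≈ 357292.9 mm ≈ 357 m.

357 m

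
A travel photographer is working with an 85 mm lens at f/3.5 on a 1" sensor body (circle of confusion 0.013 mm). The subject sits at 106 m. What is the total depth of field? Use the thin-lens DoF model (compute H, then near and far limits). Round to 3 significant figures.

255 m

Hyperfocal distance H = f²/(N·c) + f = 85²/(3.5 × 0.013) + 85 = 7225/0.0455 + 85 ≈ 158876.2 mm ≈ 158.9 m.
Near limit Dn = s·(H − f)/(H + s − 2f) = 106000 × (158876.2 − 85) / (158876.2 + 106000 − 2 × 85) = 106000 × 158791.2 / 264706.2 ≈ 63587 mm.
Far limit Df = s·(H − f)/(H − s) = 106000 × (158876.2 − 85) / (158876.2 − 106000) = 106000 × 158791.2 / 52876.2 ≈ 318326 mm.
Depth of field = Df − Dn = 318326 − 63587 ≈ 254739 mm ≈ 255 m.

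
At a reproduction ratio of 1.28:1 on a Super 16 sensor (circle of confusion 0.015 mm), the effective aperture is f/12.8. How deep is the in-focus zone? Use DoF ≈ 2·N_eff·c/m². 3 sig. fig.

At magnification m, DoF ≈ 2·N_eff·c/m² = 2 × 12.8 × 0.015 / 1.28² = 0.384 / 1.638 ≈ 0.234 mm.

0.234 mm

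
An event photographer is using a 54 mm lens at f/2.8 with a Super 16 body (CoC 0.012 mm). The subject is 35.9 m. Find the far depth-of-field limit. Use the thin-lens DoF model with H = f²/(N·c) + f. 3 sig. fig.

Hyperfocal distance H = f²/(N·c) + f = 54²/(2.8 × 0.012) + 54 = 2916/0.0336 + 54 ≈ 86839.7 mm ≈ 86.84 m.
Far limit Df = s·(H − f)/(H − s) = 35900 × (86839.7 − 54) / (86839.7 − 35900) = 35900 × 86785.7 / 50939.7 ≈ 61163 mm ≈ 61.2 m.

61.2 m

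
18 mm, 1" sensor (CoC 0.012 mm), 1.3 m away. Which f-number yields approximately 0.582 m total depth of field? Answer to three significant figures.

Write h = H − f = f²/(N·c). The thin-lens limits are Dn = s·h/(h + (s−f)) and Df = s·h/(h − (s−f)), so DoF = Df − Dn = 2·s·(s−f)·h / (h² − (s−f)²).
That is a quadratic in h: DoF·h² − 2·s·(s−f)·h − DoF·(s−f)² = 0 ⇒ h = (s−f)·(s + √(s² + DoF²)) / DoF = 1282 × (1300 + √(1300² + 582²)) / 582 = 1282 × (1300 + 1424.33) / 582 ≈ 6001.0 mm.
Then N = f²/(c·h) = 18² / (0.012 × 6001.0) = 324 / 72.012 ≈ 4.50.

f/4.50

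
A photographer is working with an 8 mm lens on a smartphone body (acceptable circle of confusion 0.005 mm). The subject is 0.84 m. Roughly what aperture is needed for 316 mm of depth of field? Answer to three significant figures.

f/2.80

Write h = H − f = f²/(N·c). The thin-lens limits are Dn = s·h/(h + (s−f)) and Df = s·h/(h − (s−f)), so DoF = Df − Dn = 2·s·(s−f)·h / (h² − (s−f)²).
That is a quadratic in h: DoF·h² − 2·s·(s−f)·h − DoF·(s−f)² = 0 ⇒ h = (s−f)·(s + √(s² + DoF²)) / DoF = 832 × (840 + √(840² + 316²)) / 316 = 832 × (840 + 897.472) / 316 ≈ 4574.6 mm.
Then N = f²/(c·h) = 8² / (0.005 × 4574.6) = 64 / 22.873 ≈ 2.80.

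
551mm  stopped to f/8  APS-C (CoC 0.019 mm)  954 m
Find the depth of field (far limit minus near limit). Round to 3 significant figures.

Hyperfocal distance H = f²/(N·c) + f = 551²/(8 × 0.019) + 551 = 303601/0.152 + 551 ≈ 1997926.0 mm ≈ 1998 m.
Near limit Dn = s·(H − f)/(H + s − 2f) = 954000 × (1997926.0 − 551) / (1997926.0 + 954000 − 2 × 551) = 954000 × 1997375.0 / 2950824.0 ≈ 645750 mm.
Far limit Df = s·(H − f)/(H − s) = 954000 × (1997926.0 − 551) / (1997926.0 − 954000) = 954000 × 1997375.0 / 1043926.0 ≈ 1825317 mm.
Depth of field = Df − Dn = 1825317 − 645750 ≈ 1179567 mm ≈ 1180 m.

1180 m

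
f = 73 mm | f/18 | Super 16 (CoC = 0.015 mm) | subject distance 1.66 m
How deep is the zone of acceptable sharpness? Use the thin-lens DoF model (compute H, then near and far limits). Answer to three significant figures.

Hyperfocal distance H = f²/(N·c) + f = 73²/(18 × 0.015) + 73 = 5329/0.27 + 73 ≈ 19810.0 mm ≈ 19.81 m.
Near limit Dn = s·(H − f)/(H + s − 2f) = 1660 × (19810.0 − 73) / (19810.0 + 1660 − 2 × 73) = 1660 × 19737.0 / 21324.0 ≈ 1536.46 mm.
Far limit Df = s·(H − f)/(H − s) = 1660 × (19810.0 − 73) / (19810.0 − 1660) = 1660 × 19737.0 / 18150.0 ≈ 1805.15 mm.
Depth of field = Df − Dn = 1805.15 − 1536.46 ≈ 268.69 mm.

269 mm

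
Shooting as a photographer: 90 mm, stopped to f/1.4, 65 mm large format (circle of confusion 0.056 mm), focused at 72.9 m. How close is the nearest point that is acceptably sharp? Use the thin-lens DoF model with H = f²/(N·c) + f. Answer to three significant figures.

Hyperfocal distance H = f²/(N·c) + f = 90²/(1.4 × 0.056) + 90 = 8100/0.0784 + 90 ≈ 103406.3 mm ≈ 103.4 m.
Near limit Dn = s·(H − f)/(H + s − 2f) = 72900 × (103406.3 − 90) / (103406.3 + 72900 − 2 × 90) = 72900 × 103316.3 / 176126.3 ≈ 42763 mm ≈ 42.8 m.

42.8 m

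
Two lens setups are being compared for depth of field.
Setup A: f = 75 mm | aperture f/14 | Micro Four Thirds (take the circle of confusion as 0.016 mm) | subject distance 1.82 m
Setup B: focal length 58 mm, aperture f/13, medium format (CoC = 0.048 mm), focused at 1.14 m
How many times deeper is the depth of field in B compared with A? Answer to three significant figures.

1.88

Setup A: H = 75²/(14×0.016) + 75 ≈ 25186.6 mm; DoF = Df − Dn = 1955.92 − 1701.75 ≈ 254.17 mm.
Setup B: H = 58²/(13×0.048) + 58 ≈ 5449.0 mm; DoF = Df − Dn = 1426.25 − 949.44 ≈ 476.81 mm.
Ratio = 476.81 / 254.17 ≈ 1.88.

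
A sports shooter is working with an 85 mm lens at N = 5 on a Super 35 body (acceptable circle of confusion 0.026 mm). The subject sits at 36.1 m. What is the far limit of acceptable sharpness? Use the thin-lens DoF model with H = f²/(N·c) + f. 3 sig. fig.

103 m

Hyperfocal distance H = f²/(N·c) + f = 85²/(5 × 0.026) + 85 = 7225/0.13 + 85 ≈ 55661.9 mm ≈ 55.66 m.
Far limit Df = s·(H − f)/(H − s) = 36100 × (55661.9 − 85) / (55661.9 − 36100) = 36100 × 55576.9 / 19561.9 ≈ 102563 mm ≈ 103 m.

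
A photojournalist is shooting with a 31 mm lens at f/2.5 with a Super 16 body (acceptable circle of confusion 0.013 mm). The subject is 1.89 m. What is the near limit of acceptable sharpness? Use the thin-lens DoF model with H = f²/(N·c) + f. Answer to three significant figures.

1.78 m

Hyperfocal distance H = f²/(N·c) + f = 31²/(2.5 × 0.013) + 31 = 961/0.0325 + 31 ≈ 29600.2 mm ≈ 29.60 m.
Near limit Dn = s·(H − f)/(H + s − 2f) = 1890 × (29600.2 − 31) / (29600.2 + 1890 − 2 × 31) = 1890 × 29569.2 / 31428.2 ≈ 1778.2 mm ≈ 1.78 m.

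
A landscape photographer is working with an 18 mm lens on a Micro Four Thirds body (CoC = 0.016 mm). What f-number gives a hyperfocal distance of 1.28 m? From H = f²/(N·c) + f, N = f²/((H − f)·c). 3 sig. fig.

f/16

Rearrange H = f²/(N·c) + f for N: N = f² / ((H − f)·c).
N = 18² / ((1280 − 18) × 0.016) = 324 / 20.19 ≈ 16.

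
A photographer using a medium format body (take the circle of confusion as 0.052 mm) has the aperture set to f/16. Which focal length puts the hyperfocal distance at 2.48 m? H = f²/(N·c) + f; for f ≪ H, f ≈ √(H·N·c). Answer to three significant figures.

From H = f²/(N·c) + f, with f ≪ H: f ≈ √(H·N·c) = √(2480 × 16 × 0.052) = √2063.4 ≈ 45.42 mm.
Exact: f² + N·c·f − N·c·H = 0 ⇒ f = (−N·c + √((N·c)² + 4·N·c·H))/2 = (−0.832 + √8254.1)/2 ≈ 45.010 mm ≈ 45.0 mm.

45.0 mm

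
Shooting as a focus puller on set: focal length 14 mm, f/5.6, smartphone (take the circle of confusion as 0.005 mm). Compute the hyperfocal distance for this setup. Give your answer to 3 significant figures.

7.01 m

Hyperfocal distance H = f²/(N·c) + f = 14²/(5.6 × 0.005) + 14 = 196/0.028 + 14 ≈ 7014.0 mm ≈ 7.01 m.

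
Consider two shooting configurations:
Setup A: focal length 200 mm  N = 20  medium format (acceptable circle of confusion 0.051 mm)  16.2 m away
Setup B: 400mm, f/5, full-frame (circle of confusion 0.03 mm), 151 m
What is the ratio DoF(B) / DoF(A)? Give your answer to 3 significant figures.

Setup A: H = 200²/(20×0.051) + 200 ≈ 39415.7 mm; DoF = Df − Dn = 27365 − 11506 ≈ 15859 mm.
Setup B: H = 400²/(5×0.03) + 400 ≈ 1067066.7 mm; DoF = Df − Dn = 175824 − 132318 ≈ 43506 mm.
Ratio = 43506 / 15859 ≈ 2.74.

2.74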